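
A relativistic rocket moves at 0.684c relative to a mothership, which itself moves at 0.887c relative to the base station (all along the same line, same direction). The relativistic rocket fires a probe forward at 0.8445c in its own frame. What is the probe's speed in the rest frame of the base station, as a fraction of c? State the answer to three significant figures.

0.998c

Compose velocities in two stages. Stage 1 (into S'): u₁ = (0.8445+0.684)/(1+0.8445×0.684) = 0.96885.
Stage 2 (into S): u = (0.96885+0.887)/(1+0.96885×0.887) = 0.99811, so the speed is 0.998c.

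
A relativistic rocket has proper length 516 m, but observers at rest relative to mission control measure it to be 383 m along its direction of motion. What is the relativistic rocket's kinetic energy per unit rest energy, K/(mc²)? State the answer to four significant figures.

Length contraction gives γ = L₀/L = 516/383 = 1.34726.
K/(mc²) = γ − 1 = 1.34726 − 1 = 0.3473.

0.3473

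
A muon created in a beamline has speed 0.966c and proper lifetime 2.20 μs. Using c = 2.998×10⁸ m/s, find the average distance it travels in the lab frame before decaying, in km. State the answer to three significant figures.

γ = 1/√(1 − β²) = 1/√(1 − 0.933156) = 1/√0.066844 = 1/0.258542 = 3.8678.
Lab-frame lifetime: Δt = γτ = 3.8678 × 2.20 μs = 8.5092 μs.
Distance: d = vΔt = 0.966 × 2.998×10⁸ m/s × 8.5092×10^-6 s = 2460 m = 2.46 km.

2.46 km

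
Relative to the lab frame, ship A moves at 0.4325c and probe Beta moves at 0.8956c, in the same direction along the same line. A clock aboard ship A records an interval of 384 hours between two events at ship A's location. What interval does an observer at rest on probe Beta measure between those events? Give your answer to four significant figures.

Transform ship A's velocity into probe Beta's frame: (0.4325 − 0.8956)/(1 − 0.4325·0.8956) = −0.4631/0.612653, so the relative speed is 0.75589c.
γ for this relative speed: γ = 1/√(1 − 0.57137) = 1.5274.
The clock on ship A records proper time, so probe Beta measures Δt = γΔτ = 1.5274 × 384 = 586.5 hours.

586.5 hours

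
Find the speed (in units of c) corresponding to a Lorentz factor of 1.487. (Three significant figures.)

0.740c

β = √(1 − 1/γ²) = √(1 − 1/2.211169) = √0.547751 = 0.740.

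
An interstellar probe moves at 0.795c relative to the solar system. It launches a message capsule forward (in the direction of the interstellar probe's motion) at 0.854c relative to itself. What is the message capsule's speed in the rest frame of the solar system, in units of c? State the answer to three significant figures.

0.982c

In units of c, u = (u' + v)/(1 + u'v) with u' = 0.854 and v = 0.795.
Numerator: 0.854 + 0.795 = 1.649. Denominator: 1 + (0.854)(0.795) = 1.67893.
u = 1.649/1.67893 = 0.98217, so the speed is 0.982c.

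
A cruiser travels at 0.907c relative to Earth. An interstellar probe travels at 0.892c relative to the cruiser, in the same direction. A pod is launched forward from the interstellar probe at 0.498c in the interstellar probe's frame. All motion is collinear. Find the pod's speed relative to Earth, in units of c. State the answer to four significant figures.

0.9981c

Apply u = (u'+v)/(1+u'v) twice. Pod in the cruiser frame: (0.498+0.892)/(1+0.498·0.892) = 1.39/1.444216 = 0.96246c.
That velocity, transformed to the rest frame of Earth: (0.96246+0.907)/(1+0.96246·0.907) = 1.86946/1.87295122 = 0.99814c.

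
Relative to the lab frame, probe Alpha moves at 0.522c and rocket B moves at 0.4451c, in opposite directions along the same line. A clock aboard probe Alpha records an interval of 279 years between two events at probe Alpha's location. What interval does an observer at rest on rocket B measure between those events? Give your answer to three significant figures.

Transform probe Alpha's velocity into rocket B's frame: (0.522 + 0.4451)/(1 + 0.522·0.4451) = 0.9671/1.2323422, so the relative speed is 0.78477c.
γ for this relative speed: γ = 1/√(1 − 0.615864) = 1.6135.
The clock on probe Alpha records proper time, so rocket B measures Δt = γΔτ = 1.6135 × 279 = 450 years.

450 years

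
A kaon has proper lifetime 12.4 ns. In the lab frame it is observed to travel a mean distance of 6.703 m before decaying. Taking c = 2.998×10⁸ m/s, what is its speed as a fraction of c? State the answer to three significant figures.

0.875c

Let x = d/(cτ) = 6.703 m / (2.998×10⁸ m/s × 1.240×10^-8 s) = 1.8031. Since d = βγcτ, x = βγ = β/√(1−β²).
Solving: β² = x²/(1+x²) = 3.25117/4.25117 = 0.764771, so β = 0.875.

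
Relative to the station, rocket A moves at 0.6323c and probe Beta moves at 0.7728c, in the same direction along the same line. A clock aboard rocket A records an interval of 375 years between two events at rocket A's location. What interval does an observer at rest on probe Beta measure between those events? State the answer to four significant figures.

390.0 years

Speed of rocket A in probe Beta's frame: u = (v_A − v_B)/(1 − v_A v_B/c²) = (0.6323 − 0.7728)/(1 − 0.6323×0.7728) = −0.1405/0.51135856 = −0.27476; |u| = 0.27476c.
At |u| = 0.27476c, γ = (1 − 0.0754931)^(−1/2) = 1.04.
The clock on rocket A records proper time, so probe Beta measures Δt = γΔτ = 1.04 × 375 = 390.0 years.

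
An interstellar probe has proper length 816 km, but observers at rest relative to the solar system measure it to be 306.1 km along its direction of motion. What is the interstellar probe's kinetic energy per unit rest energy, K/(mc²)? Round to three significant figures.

1.67

Length contraction gives γ = L₀/L = 816/306.1 = 2.6658.
K/(mc²) = γ − 1 = 2.6658 − 1 = 1.67.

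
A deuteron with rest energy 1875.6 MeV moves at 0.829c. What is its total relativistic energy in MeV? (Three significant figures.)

With β = 0.829, γ = 1/√(1 − 0.829²) = 1/√0.312759 = 1.7881.
Total energy: E = γmc² = 1.7881 × 1875.6 MeV = 3350 MeV.

3350 MeV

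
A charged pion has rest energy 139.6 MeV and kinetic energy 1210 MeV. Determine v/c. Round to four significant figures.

K = (γ−1)mc², so γ = 1 + 1210/139.6 = 9.6676.
Then v/c = √(1 − γ⁻²) = √(1 − 0.0106995) = √0.9893005 = 0.9946.

0.9946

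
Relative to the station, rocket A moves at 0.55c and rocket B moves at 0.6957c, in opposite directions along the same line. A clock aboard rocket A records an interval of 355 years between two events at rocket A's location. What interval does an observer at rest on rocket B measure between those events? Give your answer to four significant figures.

818.2 years

The velocity of rocket A relative to rocket B is (0.55 + 0.6957)c / (1 + 0.55×0.6957) = 0.90096c; relative speed 0.90096c.
At |u| = 0.90096c, γ = (1 − 0.811729)^(−1/2) = 2.3047.
The clock on rocket A records proper time, so rocket B measures Δt = γΔτ = 2.3047 × 355 = 818.2 years.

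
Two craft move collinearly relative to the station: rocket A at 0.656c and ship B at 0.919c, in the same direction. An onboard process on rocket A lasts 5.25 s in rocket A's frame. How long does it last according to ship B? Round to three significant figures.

The velocity of rocket A relative to ship B is (0.656 − 0.919)c / (1 − 0.656×0.919) = −0.66224c; relative speed 0.66224c.
At |u| = 0.66224c, γ = (1 − 0.438562)^(−1/2) = 1.3346.
The clock on rocket A records proper time, so ship B measures Δt = γΔτ = 1.3346 × 5.25 = 7.01 s.

7.01 s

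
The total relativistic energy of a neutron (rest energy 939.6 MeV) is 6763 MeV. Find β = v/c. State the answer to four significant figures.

γ = E/(mc²) = 6763/939.6 = 7.1977.
β = √(1 − 1/γ²) = √(1 − 0.0193025) = √0.9806975 = 0.9903.

0.9903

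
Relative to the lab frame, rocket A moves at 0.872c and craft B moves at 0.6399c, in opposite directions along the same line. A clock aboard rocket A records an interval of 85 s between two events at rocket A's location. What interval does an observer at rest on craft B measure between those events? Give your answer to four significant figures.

352.1 s

Speed of rocket A in craft B's frame: u = (v_A + v_B)/(1 + v_A v_B/c²) = (0.872 + 0.6399)/(1 + 0.872×0.6399) = 1.5119/1.5579928 = 0.97042; |u| = 0.97042c.
At |u| = 0.97042c, γ = (1 − 0.941715)^(−1/2) = 4.1421.
Rocket A's interval is proper; time dilation gives Δt_B = γΔτ = 4.1421 × 85 s = 352.1 s.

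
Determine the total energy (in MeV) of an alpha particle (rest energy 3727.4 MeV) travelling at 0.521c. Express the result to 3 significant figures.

γ = 1/√(1 − β²) = 1/√(1 − 0.271441) = 1/√0.728559 = 1/0.853557 = 1.1716.
Total energy: E = γmc² = 1.1716 × 3727.4 MeV = 4370 MeV.

4370 MeV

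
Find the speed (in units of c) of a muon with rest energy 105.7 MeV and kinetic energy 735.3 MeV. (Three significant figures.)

K = (γ−1)mc², so γ = 1 + 735.3/105.7 = 7.9565.
Then v/c = √(1 − γ⁻²) = √(1 − 0.0157963) = √0.9842037 = 0.992.

0.992c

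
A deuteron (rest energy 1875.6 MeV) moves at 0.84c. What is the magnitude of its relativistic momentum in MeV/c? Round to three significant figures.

2900 MeV/c

Lorentz factor: γ = (1 − 0.7056)^(−1/2) = 1.843.
Momentum: p = γβ·mc = 1.843 × 0.84 × 1875.6 MeV/c = 2900 MeV/c.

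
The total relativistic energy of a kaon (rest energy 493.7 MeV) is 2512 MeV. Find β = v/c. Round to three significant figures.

0.980

Total energy E = γmc² gives γ = 2512/493.7 = 5.0881.
Hence β = √(1 − 1/γ²) = √(1 − 0.0386268) = √0.9613732 = 0.980.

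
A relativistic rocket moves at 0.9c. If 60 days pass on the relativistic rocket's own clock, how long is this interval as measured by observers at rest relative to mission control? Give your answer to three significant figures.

138 days

With β = 0.9, γ = 1/√(1 − 0.9²) = 1/√0.19 = 2.2942.
Time dilation: Δt = γ·Δτ = 2.2942 × 60 = 138 days.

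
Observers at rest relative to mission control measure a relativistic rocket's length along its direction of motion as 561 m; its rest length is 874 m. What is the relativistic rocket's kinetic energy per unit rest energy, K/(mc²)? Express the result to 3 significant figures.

Length contraction gives γ = L₀/L = 874/561 = 1.55793.
K/(mc²) = γ − 1 = 1.55793 − 1 = 0.558.

0.558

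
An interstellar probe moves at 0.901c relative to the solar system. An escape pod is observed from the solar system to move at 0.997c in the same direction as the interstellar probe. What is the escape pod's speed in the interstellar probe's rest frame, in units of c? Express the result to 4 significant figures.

Transform to the interstellar probe's frame: u' = (u − v)/(1 − uv/c²).
u' = (0.997 − 0.901)/(1 − 0.997×0.901) = 0.096/0.101703 = 0.94392.
Speed in the interstellar probe's frame: 0.9439c (in the same direction).

0.9439c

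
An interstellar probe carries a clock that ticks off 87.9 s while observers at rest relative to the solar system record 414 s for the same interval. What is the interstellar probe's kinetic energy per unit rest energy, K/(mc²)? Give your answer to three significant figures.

3.71

γ = Δt/Δτ = 414/87.9 = 4.7099.
K/(mc²) = γ − 1 = 4.7099 − 1 = 3.71.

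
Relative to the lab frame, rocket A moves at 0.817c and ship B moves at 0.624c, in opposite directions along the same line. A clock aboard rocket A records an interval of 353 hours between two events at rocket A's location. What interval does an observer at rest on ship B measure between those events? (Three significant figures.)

Speed of rocket A in ship B's frame: u = (v_A + v_B)/(1 + v_A v_B/c²) = (0.817 + 0.624)/(1 + 0.817×0.624) = 1.441/1.509808 = 0.95443; |u| = 0.95443c.
At |u| = 0.95443c, γ = (1 − 0.910937)^(−1/2) = 3.3508.
The clock on rocket A records proper time, so ship B measures Δt = γΔτ = 3.3508 × 353 = 1180 hours.

1180 hours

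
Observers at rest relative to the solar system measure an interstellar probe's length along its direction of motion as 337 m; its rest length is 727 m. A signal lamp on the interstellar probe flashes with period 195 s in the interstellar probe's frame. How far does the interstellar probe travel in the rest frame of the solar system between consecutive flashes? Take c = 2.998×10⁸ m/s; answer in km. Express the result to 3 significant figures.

1.12×10^8 km

Length contraction gives γ = L₀/L = 727/337 = 2.15727.
β = √(1 − 1/γ²) = 0.88607. Lab-frame period = γτ = 2.15727×195 s = 420.67 s. Distance = βc × γτ = 0.88607 × 2.998×10⁸ m/s × 420.67 s = 1.1175×10^11 m = 1.12×10^8 km.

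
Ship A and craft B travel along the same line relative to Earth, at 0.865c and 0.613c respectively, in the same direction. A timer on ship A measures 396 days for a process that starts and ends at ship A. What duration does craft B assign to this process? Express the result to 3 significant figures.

Speed of ship A in craft B's frame: u = (v_A − v_B)/(1 − v_A v_B/c²) = (0.865 − 0.613)/(1 − 0.865×0.613) = 0.252/0.469755 = 0.53645; |u| = 0.53645c.
At |u| = 0.53645c, γ = (1 − 0.287779)^(−1/2) = 1.1849.
The clock on ship A records proper time, so craft B measures Δt = γΔτ = 1.1849 × 396 = 469 days.

469 days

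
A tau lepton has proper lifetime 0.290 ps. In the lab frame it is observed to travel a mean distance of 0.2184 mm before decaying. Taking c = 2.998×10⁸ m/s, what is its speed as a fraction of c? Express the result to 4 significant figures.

Let x = d/(cτ) = 2.184×10^-4 m / (2.998×10⁸ m/s × 2.900×10^-13 s) = 2.512. Since d = βγcτ, x = βγ = β/√(1−β²).
Solving: β² = x²/(1+x²) = 6.31014/7.31014 = 0.863204, so β = 0.9291.

0.9291c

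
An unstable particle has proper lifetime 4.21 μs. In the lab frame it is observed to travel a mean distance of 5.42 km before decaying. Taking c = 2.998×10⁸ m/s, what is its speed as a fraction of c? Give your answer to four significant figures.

Lab distance = (lab lifetime)·v = γτ·βc, so βγ = d/(cτ) = 5420/(2.998×10⁸ × 4.210×10^-6) = 4.2942.
With βγ = 4.2942: γ² = 1 + (βγ)² = 19.4402, and β = (βγ)/γ = 4.2942/4.4091 = 0.9739.

0.9739c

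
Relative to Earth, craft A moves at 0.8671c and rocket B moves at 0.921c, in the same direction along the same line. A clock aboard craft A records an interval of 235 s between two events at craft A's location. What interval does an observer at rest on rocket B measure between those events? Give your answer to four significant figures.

The velocity of craft A relative to rocket B is (0.8671 − 0.921)c / (1 − 0.8671×0.921) = −0.26763c; relative speed 0.26763c.
γ for this relative speed: γ = 1/√(1 − 0.0716258) = 1.0379.
Craft A's interval is proper; time dilation gives Δt_B = γΔτ = 1.0379 × 235 s = 243.9 s.

243.9 s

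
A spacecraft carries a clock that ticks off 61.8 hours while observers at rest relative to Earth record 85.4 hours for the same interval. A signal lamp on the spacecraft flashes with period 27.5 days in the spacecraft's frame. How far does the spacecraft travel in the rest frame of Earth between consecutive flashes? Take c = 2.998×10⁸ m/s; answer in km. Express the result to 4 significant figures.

6.794×10^11 km

γ = Δt/Δτ = 85.4/61.8 = 1.38188.
β = √(1 − 1/γ²) = 0.69017. Lab-frame period = γτ = 1.38188×27.5 days = 38.002 days. Distance = βc × γτ = 0.69017 × 2.998×10⁸ m/s × 3283372.8 s = 6.7937×10^14 m = 6.794×10^11 km.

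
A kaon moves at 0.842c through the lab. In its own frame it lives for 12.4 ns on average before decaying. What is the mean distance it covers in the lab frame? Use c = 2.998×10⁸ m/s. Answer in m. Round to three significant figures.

5.80 m

γ = 1/√(1 − β²) = 1/√(1 − 0.708964) = 1/√0.291036 = 1/0.539478 = 1.8536.
Lab-frame lifetime: Δt = γτ = 1.8536 × 12.4 ns = 22.985 ns.
Distance: d = vΔt = 0.842 × 2.998×10⁸ m/s × 2.2985×10^-8 s = 5.80 m.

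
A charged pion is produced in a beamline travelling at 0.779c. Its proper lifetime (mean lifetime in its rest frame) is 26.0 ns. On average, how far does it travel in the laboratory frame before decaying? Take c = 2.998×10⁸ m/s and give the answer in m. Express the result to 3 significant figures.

9.68 m

β² = 0.606841, so γ = 1/√0.393159 = 1.5948.
Lab-frame lifetime: Δt = γτ = 1.5948 × 26.0 ns = 41.465 ns.
Distance: d = vΔt = 0.779 × 2.998×10⁸ m/s × 4.1465×10^-8 s = 9.68 m.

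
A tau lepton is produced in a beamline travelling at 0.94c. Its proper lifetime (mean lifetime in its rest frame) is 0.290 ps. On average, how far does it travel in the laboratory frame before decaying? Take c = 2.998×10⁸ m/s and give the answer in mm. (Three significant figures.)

0.240 mm

β² = 0.8836, so γ = 1/√0.1164 = 2.9311.
Lab-frame lifetime: Δt = γτ = 2.9311 × 0.290 ps = 0.85002 ps.
Distance: d = vΔt = 0.94 × 2.998×10⁸ m/s × 8.5002×10^-13 s = 2.40×10^-4 m = 0.240 mm.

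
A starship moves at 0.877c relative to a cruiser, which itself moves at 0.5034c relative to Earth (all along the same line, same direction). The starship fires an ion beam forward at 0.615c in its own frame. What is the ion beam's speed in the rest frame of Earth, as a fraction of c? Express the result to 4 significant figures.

0.9897c

First combine the ion beam and starship (S''→S'): u₁ = (0.615 + 0.877)/(1 + 0.615×0.877) = 1.492/1.539355 = 0.96924.
Then combine with the cruiser (S'→S): u = (0.96924 + 0.5034)/(1 + 0.96924×0.5034) = 1.47264/1.487915416 = 0.98973.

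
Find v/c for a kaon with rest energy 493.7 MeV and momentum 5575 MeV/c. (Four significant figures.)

pc/(mc²) = 5575/493.7 = 11.292 = βγ = β/√(1−β²).
So β² = x²/(1 + x²) with x = 11.292: x² = 127.509, β² = 127.509/128.509 = 0.992218, β = 0.9961.

0.9961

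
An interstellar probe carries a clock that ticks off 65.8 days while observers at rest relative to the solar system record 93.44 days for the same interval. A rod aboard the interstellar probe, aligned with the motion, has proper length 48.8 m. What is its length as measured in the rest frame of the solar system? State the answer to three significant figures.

From Δt = γΔτ: γ = 93.44/65.8 = 1.42006.
The rod contracts by the same γ: 48.8 m / 1.42006 = 34.4 m.

34.4 m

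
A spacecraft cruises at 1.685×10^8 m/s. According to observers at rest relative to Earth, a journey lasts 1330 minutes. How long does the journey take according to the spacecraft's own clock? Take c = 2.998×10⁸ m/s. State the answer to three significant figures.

1100 minutes

β = v/c = (1.685×10^8 m/s)/(2.998×10⁸ m/s) = 0.562041.
With β = 0.562041, γ = 1/√(1 − 0.562041²) = 1/√0.6841099 = 1.209.
The moving clock records proper time: Δτ = Δt/γ = 1330/1.209 = 1100 minutes.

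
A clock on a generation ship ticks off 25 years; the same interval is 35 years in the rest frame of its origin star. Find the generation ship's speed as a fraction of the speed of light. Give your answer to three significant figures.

0.700c

γ = Δt/Δτ = 35/25 = 1.4.
β = √(1 − 1/γ²) = √(1 − 0.510204) = √0.489796 = 0.700.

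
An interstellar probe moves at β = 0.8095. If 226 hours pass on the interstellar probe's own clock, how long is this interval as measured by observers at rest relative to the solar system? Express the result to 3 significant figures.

γ = 1/√(1 − β²) = 1/√(1 − 0.65529025) = 1/√0.34470975 = 1/0.58712 = 1.7032.
The onboard clock measures proper time, so the interval in the rest frame of the solar system is dilated: Δt = γ·Δτ = 1.7032 × 226 hours = 385 hours.

385 hours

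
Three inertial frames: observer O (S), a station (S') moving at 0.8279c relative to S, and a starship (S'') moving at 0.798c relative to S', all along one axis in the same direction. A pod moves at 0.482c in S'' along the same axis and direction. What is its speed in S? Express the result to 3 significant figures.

Apply u = (u'+v)/(1+u'v) twice. Pod in the station frame: (0.482+0.798)/(1+0.482·0.798) = 1.28/1.384636 = 0.92443c.
That velocity, transformed to the rest frame of observer O: (0.92443+0.8279)/(1+0.92443·0.8279) = 1.75233/1.765335597 = 0.99263c.

0.993c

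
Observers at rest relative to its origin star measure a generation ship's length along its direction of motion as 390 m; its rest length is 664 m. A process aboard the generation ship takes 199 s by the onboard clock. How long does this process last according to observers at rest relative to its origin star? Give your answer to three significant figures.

From L = L₀/γ: γ = 664/390 = 1.70256.
The same γ dilates the second interval: 1.70256 × 199 s = 339 s.

339 s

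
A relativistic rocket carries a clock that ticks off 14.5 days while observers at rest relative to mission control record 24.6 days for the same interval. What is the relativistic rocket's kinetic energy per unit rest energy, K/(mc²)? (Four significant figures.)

0.6966

γ = Δt/Δτ = 24.6/14.5 = 1.69655.
K/(mc²) = γ − 1 = 1.69655 − 1 = 0.6966.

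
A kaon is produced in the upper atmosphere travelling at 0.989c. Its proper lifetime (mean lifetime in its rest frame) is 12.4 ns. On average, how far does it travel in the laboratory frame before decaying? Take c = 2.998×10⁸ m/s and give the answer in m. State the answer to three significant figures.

With β = 0.989, γ = 1/√(1 − 0.989²) = 1/√0.021879 = 6.7606.
Lab-frame lifetime: Δt = γτ = 6.7606 × 12.4 ns = 83.831 ns.
Distance: d = vΔt = 0.989 × 2.998×10⁸ m/s × 8.3831×10^-8 s = 24.9 m.

24.9 m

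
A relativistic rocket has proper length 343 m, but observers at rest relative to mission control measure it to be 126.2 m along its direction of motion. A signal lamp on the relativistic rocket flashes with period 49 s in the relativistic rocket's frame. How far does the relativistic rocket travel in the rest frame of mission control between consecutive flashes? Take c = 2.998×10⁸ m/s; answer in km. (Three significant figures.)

3.71×10^7 km

γ = L₀/L = 343/126.2 = 2.71791.
β = √(1 − 1/γ²) = 0.92985. Lab-frame period = γτ = 2.71791×49 s = 133.18 s. Distance = βc × γτ = 0.92985 × 2.998×10⁸ m/s × 133.18 s = 3.7126×10^10 m = 3.71×10^7 km.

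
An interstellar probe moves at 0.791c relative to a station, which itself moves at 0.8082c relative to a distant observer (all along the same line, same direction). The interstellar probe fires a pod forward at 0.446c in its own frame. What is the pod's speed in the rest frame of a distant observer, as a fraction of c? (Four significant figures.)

0.9906c

Apply u = (u'+v)/(1+u'v) twice. Pod in the station frame: (0.446+0.791)/(1+0.446·0.791) = 1.237/1.352786 = 0.91441c.
That velocity, transformed to the rest frame of a distant observer: (0.91441+0.8082)/(1+0.91441·0.8082) = 1.72261/1.739026162 = 0.99056c.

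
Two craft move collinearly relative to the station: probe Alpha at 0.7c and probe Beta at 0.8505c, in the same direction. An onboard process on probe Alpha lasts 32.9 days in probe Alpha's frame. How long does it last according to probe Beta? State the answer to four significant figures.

Speed of probe Alpha in probe Beta's frame: u = (v_A − v_B)/(1 − v_A v_B/c²) = (0.7 − 0.8505)/(1 − 0.7×0.8505) = −0.1505/0.40465 = −0.37193; |u| = 0.37193c.
γ for this relative speed: γ = 1/√(1 − 0.138332) = 1.0773.
The clock on probe Alpha records proper time, so probe Beta measures Δt = γΔτ = 1.0773 × 32.9 = 35.44 days.

35.44 days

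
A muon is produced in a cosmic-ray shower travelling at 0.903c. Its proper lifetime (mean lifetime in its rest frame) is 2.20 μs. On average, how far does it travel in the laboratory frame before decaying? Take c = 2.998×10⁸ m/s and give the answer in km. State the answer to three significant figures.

With β = 0.903, γ = 1/√(1 − 0.903²) = 1/√0.184591 = 2.3275.
Lab-frame lifetime: Δt = γτ = 2.3275 × 2.20 μs = 5.1205 μs.
Distance: d = vΔt = 0.903 × 2.998×10⁸ m/s × 5.1205×10^-6 s = 1390 m = 1.39 km.

1.39 km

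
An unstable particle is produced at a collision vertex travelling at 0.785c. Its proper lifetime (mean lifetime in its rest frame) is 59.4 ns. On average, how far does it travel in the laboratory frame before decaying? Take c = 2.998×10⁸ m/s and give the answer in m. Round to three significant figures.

γ = 1/√(1 − β²) = 1/√(1 − 0.616225) = 1/√0.383775 = 1/0.619496 = 1.6142.
Lab-frame lifetime: Δt = γτ = 1.6142 × 59.4 ns = 95.883 ns.
Distance: d = vΔt = 0.785 × 2.998×10⁸ m/s × 9.5883×10^-8 s = 22.6 m.

22.6 m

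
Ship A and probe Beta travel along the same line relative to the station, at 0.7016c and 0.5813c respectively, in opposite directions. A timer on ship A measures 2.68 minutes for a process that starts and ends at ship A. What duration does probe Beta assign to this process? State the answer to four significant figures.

Speed of ship A in probe Beta's frame: u = (v_A + v_B)/(1 + v_A v_B/c²) = (0.7016 + 0.5813)/(1 + 0.7016×0.5813) = 1.2829/1.40784008 = 0.91125; |u| = 0.91125c.
At |u| = 0.91125c, γ = (1 − 0.830377)^(−1/2) = 2.4281.
Ship A's interval is proper; time dilation gives Δt_B = γΔτ = 2.4281 × 2.68 minutes = 6.507 minutes.

6.507 minutes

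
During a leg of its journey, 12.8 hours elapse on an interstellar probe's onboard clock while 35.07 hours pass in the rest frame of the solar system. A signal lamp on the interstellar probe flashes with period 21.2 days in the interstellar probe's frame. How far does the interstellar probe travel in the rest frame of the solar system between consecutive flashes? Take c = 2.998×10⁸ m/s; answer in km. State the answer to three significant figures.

The time-dilation ratio gives γ = 35.07/12.8 = 2.73984.
β = √(1 − 1/γ²) = 0.93101. Lab-frame period = γτ = 2.73984×21.2 days = 58.085 days. Distance = βc × γτ = 0.93101 × 2.998×10⁸ m/s × 5018544 s = 1.4008×10^15 m = 1.40×10^12 km.

1.40×10^12 km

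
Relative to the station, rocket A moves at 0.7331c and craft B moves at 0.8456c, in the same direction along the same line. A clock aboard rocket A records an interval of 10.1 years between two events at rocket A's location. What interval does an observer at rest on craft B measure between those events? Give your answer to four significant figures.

10.57 years

Transform rocket A's velocity into craft B's frame: (0.7331 − 0.8456)/(1 − 0.7331·0.8456) = −0.1125/0.38009064, so the relative speed is 0.29598c.
At |u| = 0.29598c, γ = (1 − 0.0876042)^(−1/2) = 1.0469.
The clock on rocket A records proper time, so craft B measures Δt = γΔτ = 1.0469 × 10.1 = 10.57 years.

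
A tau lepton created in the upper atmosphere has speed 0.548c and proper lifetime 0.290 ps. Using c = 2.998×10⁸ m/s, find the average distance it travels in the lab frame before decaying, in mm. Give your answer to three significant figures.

0.0570 mm

With β = 0.548, γ = 1/√(1 − 0.548²) = 1/√0.699696 = 1.1955.
Lab-frame lifetime: Δt = γτ = 1.1955 × 0.290 ps = 0.34669 ps.
Distance: d = vΔt = 0.548 × 2.998×10⁸ m/s × 3.4669×10^-13 s = 5.70×10^-5 m = 0.0570 mm.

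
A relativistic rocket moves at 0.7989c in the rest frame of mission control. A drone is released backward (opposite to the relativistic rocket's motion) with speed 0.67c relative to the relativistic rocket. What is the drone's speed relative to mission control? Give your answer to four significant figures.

Relativistic velocity addition: u = (u' + v)/(1 + u'v/c²), with u' = −0.67c and v = 0.7989c.
Numerator: −0.67 + 0.7989 = 0.1289. Denominator: 1 + (−0.67)(0.7989) = 0.464737.
u = 0.1289/0.464737 = 0.27736, so the speed is 0.2774c.

0.2774c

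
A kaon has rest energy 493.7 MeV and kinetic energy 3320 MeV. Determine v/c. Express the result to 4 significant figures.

0.9916

γ = 1 + K/(mc²) = 1 + 3320/493.7 = 7.7247.
β = √(1 − 1/γ²) = √(1 − 0.0167586) = √0.9832414 = 0.9916.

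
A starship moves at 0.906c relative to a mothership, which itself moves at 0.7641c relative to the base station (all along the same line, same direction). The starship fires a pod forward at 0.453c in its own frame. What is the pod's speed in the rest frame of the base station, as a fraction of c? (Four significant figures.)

0.9950c

Compose velocities in two stages. Stage 1 (into S'): u₁ = (0.453+0.906)/(1+0.453×0.906) = 0.96354.
Stage 2 (into S): u = (0.96354+0.7641)/(1+0.96354×0.7641) = 0.99505, so the speed is 0.9950c.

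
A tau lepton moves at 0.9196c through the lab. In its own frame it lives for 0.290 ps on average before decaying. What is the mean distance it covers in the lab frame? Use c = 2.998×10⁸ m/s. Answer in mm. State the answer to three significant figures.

γ = 1/√(1 − β²) = 1/√(1 − 0.84566416) = 1/√0.15433584 = 1/0.392856 = 2.5455.
Lab-frame lifetime: Δt = γτ = 2.5455 × 0.290 ps = 0.73819 ps.
Distance: d = vΔt = 0.9196 × 2.998×10⁸ m/s × 7.3819×10^-13 s = 2.04×10^-4 m = 0.204 mm.

0.204 mm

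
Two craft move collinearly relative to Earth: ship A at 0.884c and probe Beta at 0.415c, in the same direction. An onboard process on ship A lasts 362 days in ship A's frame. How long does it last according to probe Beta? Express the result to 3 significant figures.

539 days

Speed of ship A in probe Beta's frame: u = (v_A − v_B)/(1 − v_A v_B/c²) = (0.884 − 0.415)/(1 − 0.884×0.415) = 0.469/0.63314 = 0.74075; |u| = 0.74075c.
γ for this relative speed: γ = 1/√(1 − 0.548711) = 1.4886.
The clock on ship A records proper time, so probe Beta measures Δt = γΔτ = 1.4886 × 362 = 539 days.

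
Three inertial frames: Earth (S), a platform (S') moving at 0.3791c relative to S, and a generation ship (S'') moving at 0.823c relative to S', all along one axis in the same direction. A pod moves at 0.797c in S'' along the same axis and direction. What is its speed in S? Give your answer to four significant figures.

First combine the pod and generation ship (S''→S'): u₁ = (0.797 + 0.823)/(1 + 0.797×0.823) = 1.62/1.655931 = 0.9783.
Then combine with the platform (S'→S): u = (0.9783 + 0.3791)/(1 + 0.9783×0.3791) = 1.3574/1.37087353 = 0.99017.

0.9902c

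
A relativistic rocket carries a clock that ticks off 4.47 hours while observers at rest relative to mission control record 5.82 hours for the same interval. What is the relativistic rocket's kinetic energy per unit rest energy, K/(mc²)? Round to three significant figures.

0.302

From Δt = γΔτ: γ = 5.82/4.47 = 1.30201.
K/(mc²) = γ − 1 = 1.30201 − 1 = 0.302.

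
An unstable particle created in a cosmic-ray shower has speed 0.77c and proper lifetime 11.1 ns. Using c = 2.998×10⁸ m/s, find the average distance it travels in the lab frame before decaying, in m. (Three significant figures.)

4.02 m

β² = 0.5929, so γ = 1/√0.4071 = 1.5673.
Lab-frame lifetime: Δt = γτ = 1.5673 × 11.1 ns = 17.397 ns.
Distance: d = vΔt = 0.77 × 2.998×10⁸ m/s × 1.7397×10^-8 s = 4.02 m.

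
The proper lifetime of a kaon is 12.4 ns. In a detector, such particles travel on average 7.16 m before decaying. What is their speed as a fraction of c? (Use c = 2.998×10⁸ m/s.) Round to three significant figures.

0.888c

d = βγcτ ⇒ βγ = d/(cτ) = 7.160 m / (3.71752 m) = 1.926.
β = (βγ)/√(1+(βγ)²) = 1.926/√4.70948 = 0.888.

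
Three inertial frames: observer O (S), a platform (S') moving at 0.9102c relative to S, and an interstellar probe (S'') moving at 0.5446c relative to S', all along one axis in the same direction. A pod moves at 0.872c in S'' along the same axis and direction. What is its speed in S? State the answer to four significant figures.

Compose velocities in two stages. Stage 1 (into S'): u₁ = (0.872+0.5446)/(1+0.872×0.5446) = 0.96048.
Stage 2 (into S): u = (0.96048+0.9102)/(1+0.96048×0.9102) = 0.99811, so the speed is 0.9981c.

0.9981c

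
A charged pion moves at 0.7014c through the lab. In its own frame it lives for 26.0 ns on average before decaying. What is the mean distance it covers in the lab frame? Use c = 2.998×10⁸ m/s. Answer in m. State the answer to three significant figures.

7.67 m

γ = 1/√(1 − β²) = 1/√(1 − 0.49196196) = 1/√0.50803804 = 1/0.712768 = 1.403.
Lab-frame lifetime: Δt = γτ = 1.403 × 26.0 ns = 36.478 ns.
Distance: d = vΔt = 0.7014 × 2.998×10⁸ m/s × 3.6478×10^-8 s = 7.67 m.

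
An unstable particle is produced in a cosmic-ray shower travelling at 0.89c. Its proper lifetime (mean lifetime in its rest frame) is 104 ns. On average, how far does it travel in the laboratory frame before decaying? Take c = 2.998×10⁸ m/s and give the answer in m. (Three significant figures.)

With β = 0.89, γ = 1/√(1 − 0.89²) = 1/√0.2079 = 2.1932.
Lab-frame lifetime: Δt = γτ = 2.1932 × 104 ns = 228.09 ns.
Distance: d = vΔt = 0.89 × 2.998×10⁸ m/s × 2.2809×10^-7 s = 60.9 m.

60.9 m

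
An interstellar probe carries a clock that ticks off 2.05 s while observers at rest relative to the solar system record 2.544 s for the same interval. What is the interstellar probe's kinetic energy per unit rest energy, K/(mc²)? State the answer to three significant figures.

γ = Δt/Δτ = 2.544/2.05 = 1.24098.
K/(mc²) = γ − 1 = 1.24098 − 1 = 0.241.

0.241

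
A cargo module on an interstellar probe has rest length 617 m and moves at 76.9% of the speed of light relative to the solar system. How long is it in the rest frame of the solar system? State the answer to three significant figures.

394 m

With β = 0.769, γ = 1/√(1 − 0.769²) = 1/√0.408639 = 1.5643.
Along the direction of motion the measured length is L₀/γ = 617/1.5643 = 394 m.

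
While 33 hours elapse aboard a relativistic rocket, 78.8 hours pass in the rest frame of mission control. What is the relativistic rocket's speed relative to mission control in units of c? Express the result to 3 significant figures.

γ = Δt/Δτ = 78.8/33 = 2.3879.
β = √(1 − 1/γ²) = √(1 − 0.175375) = √0.824625 = 0.908.

0.908c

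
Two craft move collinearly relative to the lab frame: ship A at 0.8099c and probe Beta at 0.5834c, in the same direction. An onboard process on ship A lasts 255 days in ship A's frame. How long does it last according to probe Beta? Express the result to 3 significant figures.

282 days

Speed of ship A in probe Beta's frame: u = (v_A − v_B)/(1 − v_A v_B/c²) = (0.8099 − 0.5834)/(1 − 0.8099×0.5834) = 0.2265/0.52750434 = 0.42938; |u| = 0.42938c.
At |u| = 0.42938c, γ = (1 − 0.184367)^(−1/2) = 1.1073.
The clock on ship A records proper time, so probe Beta measures Δt = γΔτ = 1.1073 × 255 = 282 days.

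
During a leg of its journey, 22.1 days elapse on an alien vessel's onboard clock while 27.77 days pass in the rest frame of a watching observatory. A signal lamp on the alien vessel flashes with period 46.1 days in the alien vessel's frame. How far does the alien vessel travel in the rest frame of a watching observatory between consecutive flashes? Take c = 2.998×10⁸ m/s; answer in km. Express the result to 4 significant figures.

The time-dilation ratio gives γ = 27.77/22.1 = 1.25656.
β = √(1 − 1/γ²) = 0.60553. Lab-frame period = γτ = 1.25656×46.1 days = 57.927 days. Distance = βc × γτ = 0.60553 × 2.998×10⁸ m/s × 5004892.8 s = 9.0858×10^14 m = 9.086×10^11 km.

9.086×10^11 km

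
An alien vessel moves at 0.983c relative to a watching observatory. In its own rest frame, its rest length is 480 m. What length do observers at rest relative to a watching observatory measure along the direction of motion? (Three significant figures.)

88.1 m

With β = 0.983, γ = 1/√(1 − 0.983²) = 1/√0.033711 = 5.4465.
Length contraction: L = L₀/γ = 480/5.4465 = 88.1 m.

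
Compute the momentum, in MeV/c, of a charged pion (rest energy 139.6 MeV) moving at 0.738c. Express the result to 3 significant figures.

With β = 0.738, γ = 1/√(1 − 0.738²) = 1/√0.455356 = 1.4819.
Momentum: p = γβ·mc = 1.4819 × 0.738 × 139.6 MeV/c = 153 MeV/c.

153 MeV/c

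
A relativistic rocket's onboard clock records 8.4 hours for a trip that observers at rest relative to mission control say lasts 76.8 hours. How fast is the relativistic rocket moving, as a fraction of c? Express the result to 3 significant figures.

0.994c

γ = Δt/Δτ = 76.8/8.4 = 9.1429.
β = √(1 − 1/γ²) = √(1 − 0.0119628) = √0.9880372 = 0.994.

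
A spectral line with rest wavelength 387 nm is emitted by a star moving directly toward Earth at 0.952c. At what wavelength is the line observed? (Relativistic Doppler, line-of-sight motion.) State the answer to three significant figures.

60.7 nm

Relativistic Doppler for wavelength: λ_obs = λ_src · √((1−β)/(1+β)).
With β = 0.952: factor = √(0.048/1.952) = 0.15681.
λ_obs = 387 × 0.15681 = 60.7 nm.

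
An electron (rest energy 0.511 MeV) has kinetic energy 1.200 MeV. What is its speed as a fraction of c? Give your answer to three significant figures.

γ = 1 + K/(mc²) = 1 + 1.200/0.511 = 3.3483.
β = √(1 − 1/γ²) = √(1 − 0.0891972) = √0.9108028 = 0.954.

0.954c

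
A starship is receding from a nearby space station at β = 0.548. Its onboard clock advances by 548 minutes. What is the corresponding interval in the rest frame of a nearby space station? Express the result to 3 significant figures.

Lorentz factor: γ = (1 − 0.300304)^(−1/2) = 1.1955.
Time dilation: Δt = γ·Δτ = 1.1955 × 548 = 655 minutes.

655 minutes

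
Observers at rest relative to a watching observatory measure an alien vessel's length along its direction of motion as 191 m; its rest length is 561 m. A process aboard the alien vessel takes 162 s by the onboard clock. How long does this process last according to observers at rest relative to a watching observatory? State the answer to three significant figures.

476 s

γ = L₀/L = 561/191 = 2.93717.
The same γ dilates the second interval: 2.93717 × 162 s = 476 s.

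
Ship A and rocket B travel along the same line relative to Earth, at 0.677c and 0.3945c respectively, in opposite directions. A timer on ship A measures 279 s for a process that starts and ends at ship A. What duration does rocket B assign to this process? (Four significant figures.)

522.7 s

The velocity of ship A relative to rocket B is (0.677 + 0.3945)c / (1 + 0.677×0.3945) = 0.84565c; relative speed 0.84565c.
γ for this relative speed: γ = 1/√(1 − 0.715124) = 1.8736.
The clock on ship A records proper time, so rocket B measures Δt = γΔτ = 1.8736 × 279 = 522.7 s.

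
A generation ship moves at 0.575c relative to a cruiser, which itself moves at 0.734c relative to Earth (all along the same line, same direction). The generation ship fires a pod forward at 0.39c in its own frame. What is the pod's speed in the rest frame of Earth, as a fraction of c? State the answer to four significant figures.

First combine the pod and generation ship (S''→S'): u₁ = (0.39 + 0.575)/(1 + 0.39×0.575) = 0.965/1.22425 = 0.78824.
Then combine with the cruiser (S'→S): u = (0.78824 + 0.734)/(1 + 0.78824×0.734) = 1.52224/1.57856816 = 0.96432.

0.9643c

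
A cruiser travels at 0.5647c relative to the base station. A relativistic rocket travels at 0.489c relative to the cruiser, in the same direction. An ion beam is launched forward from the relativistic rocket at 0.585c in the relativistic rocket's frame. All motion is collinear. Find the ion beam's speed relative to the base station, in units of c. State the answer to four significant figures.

0.9512c

Compose velocities in two stages. Stage 1 (into S'): u₁ = (0.585+0.489)/(1+0.585×0.489) = 0.83511.
Stage 2 (into S): u = (0.83511+0.5647)/(1+0.83511×0.5647) = 0.95123, so the speed is 0.9512c.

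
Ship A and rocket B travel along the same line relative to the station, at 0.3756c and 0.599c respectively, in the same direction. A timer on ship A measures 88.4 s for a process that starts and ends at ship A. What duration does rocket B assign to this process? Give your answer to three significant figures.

Speed of ship A in rocket B's frame: u = (v_A − v_B)/(1 − v_A v_B/c²) = (0.3756 − 0.599)/(1 − 0.3756×0.599) = −0.2234/0.7750156 = −0.28825; |u| = 0.28825c.
At |u| = 0.28825c, γ = (1 − 0.0830881)^(−1/2) = 1.0443.
The clock on ship A records proper time, so rocket B measures Δt = γΔτ = 1.0443 × 88.4 = 92.3 s.

92.3 s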